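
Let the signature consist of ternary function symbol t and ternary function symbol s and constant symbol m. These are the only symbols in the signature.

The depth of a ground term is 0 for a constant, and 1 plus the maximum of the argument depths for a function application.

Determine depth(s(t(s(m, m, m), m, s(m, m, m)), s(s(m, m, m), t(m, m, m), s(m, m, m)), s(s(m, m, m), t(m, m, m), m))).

3

depth(s(m, m, m)) = 1 + max(0, 0, 0) = 1
depth(t(s(m, m, m), m, s(m, m, m))) = 1 + max(1, 0, 1) = 2
depth(t(m, m, m)) = 1 + max(0, 0, 0) = 1
depth(s(s(m, m, m), t(m, m, m), s(m, m, m))) = 1 + max(1, 1, 1) = 2
depth(s(s(m, m, m), t(m, m, m), m)) = 1 + max(1, 1, 0) = 2
depth(s(t(s(m, m, m), m, s(m, m, m)), s(s(m, m, m), t(m, m, m), s(m, m, m)), s(s(m, m, m), t(m, m, m), m))) = 1 + max(2, 2, 2) = 3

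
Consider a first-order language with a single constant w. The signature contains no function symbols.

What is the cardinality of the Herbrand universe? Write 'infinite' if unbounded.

There are no function symbols, so the only ground term is the single constant.
The Herbrand universe is {w}, finite with 1 element.

1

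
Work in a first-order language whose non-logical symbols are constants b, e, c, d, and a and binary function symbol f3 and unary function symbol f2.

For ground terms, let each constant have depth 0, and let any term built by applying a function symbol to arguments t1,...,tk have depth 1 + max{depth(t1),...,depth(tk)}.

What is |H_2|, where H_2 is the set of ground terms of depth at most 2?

1265

Let N_k = |{terms of depth ≤ k}|. Then N_0 = 5 and N_k = 5 + N_{k-1}^2 + N_{k-1} for k ≥ 1 (one summand per function symbol, arity giving the exponent).
N_0 = 5
N_1 = 5 + 5^2 + 5 = 35
N_2 = 5 + 35^2 + 35 = 1265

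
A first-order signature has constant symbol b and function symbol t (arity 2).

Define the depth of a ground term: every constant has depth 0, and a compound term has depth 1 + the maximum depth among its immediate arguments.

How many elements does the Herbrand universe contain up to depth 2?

Write N_k for the number of ground terms of depth ≤ k. A term of depth ≤ k is either a constant or a function symbol applied to arguments of depth ≤ k−1, so N_k = 1 + N_{k-1}^2.
N_0 = 1
N_1 = 1 + 1^2 = 2
N_2 = 1 + 2^2 = 5

5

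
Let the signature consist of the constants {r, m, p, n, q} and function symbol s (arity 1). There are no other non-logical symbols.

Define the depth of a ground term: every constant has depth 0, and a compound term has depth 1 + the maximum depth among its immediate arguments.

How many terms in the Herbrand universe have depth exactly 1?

5

If N_k denotes the number of depth-≤k ground terms, the 5 constants give N_0 = 5, and each function symbol of arity r contributes N_{k-1}^r new terms at level k: N_k = 5 + N_{k-1}.
N_0 = 5
N_1 = 5 + 5 = 10
Terms of depth exactly 1: N_1 − N_0 = 10 − 5 = 5.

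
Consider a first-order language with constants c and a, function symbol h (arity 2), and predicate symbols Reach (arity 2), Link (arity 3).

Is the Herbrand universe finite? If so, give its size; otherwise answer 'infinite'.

The signature has at least one function symbol (h, arity 2) and at least one constant (c).
Iterating h gives infinitely many distinct ground terms: c, h(c, c), h(h(c, c), h(c, c)), ...
So the Herbrand universe is infinite.

infinite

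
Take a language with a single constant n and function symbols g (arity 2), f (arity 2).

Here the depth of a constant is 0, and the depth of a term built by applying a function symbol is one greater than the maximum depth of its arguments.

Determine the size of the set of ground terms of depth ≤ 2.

19

Let N_k count ground terms of depth at most k. Each non-constant term of depth ≤ k is some function symbol applied to depth-≤(k−1) arguments, giving N_k = 1 + N_{k-1}^2 + N_{k-1}^2.
N_0 = 1
N_1 = 1 + 1^2 + 1^2 = 3
N_2 = 1 + 3^2 + 3^2 = 19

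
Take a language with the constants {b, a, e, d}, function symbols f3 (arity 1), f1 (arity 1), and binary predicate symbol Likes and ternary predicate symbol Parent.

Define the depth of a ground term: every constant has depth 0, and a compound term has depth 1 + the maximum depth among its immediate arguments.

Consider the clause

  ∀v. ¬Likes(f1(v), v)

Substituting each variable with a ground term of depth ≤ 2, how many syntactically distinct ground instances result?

28

Ground terms of depth ≤ 2:
  Let N_k = |{terms of depth ≤ k}|. Then N_0 = 4 and N_k = 4 + N_{k-1} + N_{k-1} for k ≥ 1 (one summand per function symbol, arity giving the exponent).
  N_0 = 4
  N_1 = 4 + 4 + 4 = 12
  N_2 = 4 + 12 + 12 = 28
So there are 28 ground terms available for substitution.
There is 1 variable to instantiate (v),  occurring in at least one literal, so different choices give different ground instances.
Number of ground instances = 28.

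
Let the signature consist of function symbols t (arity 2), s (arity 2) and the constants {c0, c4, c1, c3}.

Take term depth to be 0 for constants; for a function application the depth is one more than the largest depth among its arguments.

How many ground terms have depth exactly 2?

Write N_k for the number of ground terms of depth ≤ k. A term of depth ≤ k is either a constant or a function symbol applied to arguments of depth ≤ k−1, so N_k = 4 + N_{k-1}^2 + N_{k-1}^2.
N_0 = 4
N_1 = 4 + 4^2 + 4^2 = 36
N_2 = 4 + 36^2 + 36^2 = 2596
Terms of depth exactly 2: N_2 − N_1 = 2596 − 36 = 2560.

2560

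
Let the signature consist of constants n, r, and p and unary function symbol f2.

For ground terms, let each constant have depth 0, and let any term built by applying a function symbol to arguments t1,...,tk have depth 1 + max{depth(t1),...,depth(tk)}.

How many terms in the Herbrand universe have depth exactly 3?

Count level by level. With function symbols f2/1, the terms of depth ≤ k are the 3 constants together with each function applied to depth-≤(k−1) tuples, so N_k = 3 + N_{k-1}.
N_0 = 3
N_1 = 3 + 3 = 6
N_2 = 3 + 6 = 9
N_3 = 3 + 9 = 12
Terms of depth exactly 3: N_3 − N_2 = 12 − 9 = 3.

3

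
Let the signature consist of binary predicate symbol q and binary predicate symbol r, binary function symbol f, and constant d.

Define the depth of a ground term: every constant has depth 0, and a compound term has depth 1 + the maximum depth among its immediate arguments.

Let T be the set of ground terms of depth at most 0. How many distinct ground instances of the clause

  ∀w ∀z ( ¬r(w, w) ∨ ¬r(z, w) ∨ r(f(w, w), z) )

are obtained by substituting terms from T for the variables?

1

Ground terms of depth ≤ 0:
  Let N_k = |{terms of depth ≤ k}|. Then N_0 = 1 and N_k = 1 + N_{k-1}^2 for k ≥ 1 (one summand per function symbol, arity giving the exponent).
  N_0 = 1
  Explicitly: d.
So there is exactly 1 ground term available for substitution.
Each of w, z ranges independently over the available ground terms, and distinct assignments produce distinct instances.
Number of ground instances = 1^2 = 1.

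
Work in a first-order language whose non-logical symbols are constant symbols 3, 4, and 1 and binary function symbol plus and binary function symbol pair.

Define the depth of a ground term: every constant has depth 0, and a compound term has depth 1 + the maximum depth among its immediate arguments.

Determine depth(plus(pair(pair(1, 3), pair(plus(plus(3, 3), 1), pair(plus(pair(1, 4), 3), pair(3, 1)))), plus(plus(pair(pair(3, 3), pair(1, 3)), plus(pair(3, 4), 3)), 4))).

6

depth(pair(1, 3)) = 1 + max(0, 0) = 1
depth(plus(3, 3)) = 1 + max(0, 0) = 1
depth(plus(plus(3, 3), 1)) = 1 + max(1, 0) = 2
depth(pair(1, 4)) = 1 + max(0, 0) = 1
depth(plus(pair(1, 4), 3)) = 1 + max(1, 0) = 2
depth(pair(3, 1)) = 1 + max(0, 0) = 1
depth(pair(plus(pair(1, 4), 3), pair(3, 1))) = 1 + max(2, 1) = 3
depth(pair(plus(plus(3, 3), 1), pair(plus(pair(1, 4), 3), pair(3, 1)))) = 1 + max(2, 3) = 4
depth(pair(pair(1, 3), pair(plus(plus(3, 3), 1), pair(plus(pair(1, 4), 3), pair(3, 1))))) = 1 + max(1, 4) = 5
depth(pair(3, 3)) = 1 + max(0, 0) = 1
depth(pair(pair(3, 3), pair(1, 3))) = 1 + max(1, 1) = 2
depth(pair(3, 4)) = 1 + max(0, 0) = 1
depth(plus(pair(3, 4), 3)) = 1 + max(1, 0) = 2
depth(plus(pair(pair(3, 3), pair(1, 3)), plus(pair(3, 4), 3))) = 1 + max(2, 2) = 3
depth(plus(plus(pair(pair(3, 3), pair(1, 3)), plus(pair(3, 4), 3)), 4)) = 1 + max(3, 0) = 4
depth(plus(pair(pair(1, 3), pair(plus(plus(3, 3), 1), pair(plus(pair(1, 4), 3), pair(3, 1)))), plus(plus(pair(pair(3, 3), pair(1, 3)), plus(pair(3, 4), 3)), 4))) = 1 + max(5, 4) = 6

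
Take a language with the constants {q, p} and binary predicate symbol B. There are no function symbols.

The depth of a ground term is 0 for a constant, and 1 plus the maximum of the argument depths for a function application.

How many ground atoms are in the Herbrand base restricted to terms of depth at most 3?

First count ground terms of depth ≤ 3.
With no function symbols every ground term is a constant, so there are exactly 2 ground terms at every depth bound.
N_0 = 2
N_1 = 2
N_2 = 2
N_3 = 2
Explicitly: q, p.
So |H| = 2.
Each predicate of arity r yields |H|^r ground atoms (one per choice of an r-tuple from H):
  B: 2^2 = 4
Total ground atoms: 4.

4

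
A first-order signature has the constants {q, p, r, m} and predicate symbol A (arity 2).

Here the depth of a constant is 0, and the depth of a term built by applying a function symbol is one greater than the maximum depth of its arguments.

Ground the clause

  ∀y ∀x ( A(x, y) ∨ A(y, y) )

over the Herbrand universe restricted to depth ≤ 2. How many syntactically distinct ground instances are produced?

16

Ground terms of depth ≤ 2:
  With no function symbols every ground term is a constant, so there are exactly 4 ground terms at every depth bound.
  N_0 = 4
  N_1 = 4
  N_2 = 4
  Explicitly: q, p, r, m.
So there are 4 ground terms available for substitution.
Each of y, x ranges independently over the available ground terms, and distinct assignments produce distinct instances.
Number of ground instances = 4^2 = 16.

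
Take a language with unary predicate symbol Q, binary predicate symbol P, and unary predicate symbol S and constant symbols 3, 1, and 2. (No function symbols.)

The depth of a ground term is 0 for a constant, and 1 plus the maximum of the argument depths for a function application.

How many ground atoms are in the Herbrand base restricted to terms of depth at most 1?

First count ground terms of depth ≤ 1.
With no function symbols every ground term is a constant, so there are exactly 3 ground terms at every depth bound.
N_0 = 3
N_1 = 3
So |H| = 3.
Each predicate of arity r yields |H|^r ground atoms (one per choice of an r-tuple from H):
  Q: 3;  P: 3^2 = 9;  S: 3
Total ground atoms: 3 + 9 + 3 = 15.

15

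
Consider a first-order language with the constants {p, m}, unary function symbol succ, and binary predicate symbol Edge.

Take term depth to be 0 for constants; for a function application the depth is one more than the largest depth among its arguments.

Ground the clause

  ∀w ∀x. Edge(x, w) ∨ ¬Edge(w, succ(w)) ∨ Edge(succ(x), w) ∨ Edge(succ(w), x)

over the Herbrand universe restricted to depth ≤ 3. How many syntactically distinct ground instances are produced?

Ground terms of depth ≤ 3:
  Count level by level. With function symbols succ/1, the terms of depth ≤ k are the 2 constants together with each function applied to depth-≤(k−1) tuples, so N_k = 2 + N_{k-1}.
  N_0 = 2
  N_1 = 2 + 2 = 4
  N_2 = 2 + 4 = 6
  N_3 = 2 + 6 = 8
  Explicitly: p, m, succ(p), succ(m), succ(succ(p)), succ(succ(m)), succ(succ(succ(p))), succ(succ(succ(m))).
So there are 8 ground terms available for substitution.
The body mentions every one of the 2 quantified variables; since ground terms form a free algebra, no two substitutions collapse to the same formula.
Number of ground instances = 8^2 = 64.

64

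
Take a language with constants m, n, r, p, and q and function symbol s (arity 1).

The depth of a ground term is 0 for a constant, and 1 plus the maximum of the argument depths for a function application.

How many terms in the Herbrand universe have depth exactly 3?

Let N_k = |{terms of depth ≤ k}|. Then N_0 = 5 and N_k = 5 + N_{k-1} for k ≥ 1 (one summand per function symbol, arity giving the exponent).
N_0 = 5
N_1 = 5 + 5 = 10
N_2 = 5 + 10 = 15
N_3 = 5 + 15 = 20
Terms of depth exactly 3: N_3 − N_2 = 20 − 15 = 5.

5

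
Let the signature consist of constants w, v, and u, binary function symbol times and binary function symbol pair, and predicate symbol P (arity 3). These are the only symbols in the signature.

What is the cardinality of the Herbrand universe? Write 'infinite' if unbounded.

infinite

The signature has at least one function symbol (times, arity 2) and at least one constant (w).
Iterating times gives infinitely many distinct ground terms: w, times(w, w), times(times(w, w), times(w, w)), ...
So the Herbrand universe is infinite.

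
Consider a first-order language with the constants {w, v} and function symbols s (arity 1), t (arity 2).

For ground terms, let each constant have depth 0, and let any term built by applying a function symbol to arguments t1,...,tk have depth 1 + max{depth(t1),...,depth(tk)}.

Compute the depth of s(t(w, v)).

2

depth(t(w, v)) = 1 + max(0, 0) = 1
depth(s(t(w, v))) = 1 + depth(t(w, v)) = 1 + 1 = 2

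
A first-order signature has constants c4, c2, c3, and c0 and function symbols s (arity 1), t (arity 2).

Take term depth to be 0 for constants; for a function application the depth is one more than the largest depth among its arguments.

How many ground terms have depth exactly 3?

364820

Let N_k count ground terms of depth at most k. Each non-constant term of depth ≤ k is some function symbol applied to depth-≤(k−1) arguments, giving N_k = 4 + N_{k-1} + N_{k-1}^2.
N_0 = 4
N_1 = 4 + 4 + 4^2 = 24
N_2 = 4 + 24 + 24^2 = 604
N_3 = 4 + 604 + 604^2 = 365424
Terms of depth exactly 3: N_3 − N_2 = 365424 − 604 = 364820.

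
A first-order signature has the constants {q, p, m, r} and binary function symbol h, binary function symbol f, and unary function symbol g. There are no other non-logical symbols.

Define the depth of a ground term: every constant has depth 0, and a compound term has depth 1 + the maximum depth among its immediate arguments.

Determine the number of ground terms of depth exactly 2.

3204

Let N_k = |{terms of depth ≤ k}|. Then N_0 = 4 and N_k = 4 + N_{k-1}^2 + N_{k-1}^2 + N_{k-1} for k ≥ 1 (one summand per function symbol, arity giving the exponent).
N_0 = 4
N_1 = 4 + 4^2 + 4^2 + 4 = 40
N_2 = 4 + 40^2 + 40^2 + 40 = 3244
Terms of depth exactly 2: N_2 − N_1 = 3244 − 40 = 3204.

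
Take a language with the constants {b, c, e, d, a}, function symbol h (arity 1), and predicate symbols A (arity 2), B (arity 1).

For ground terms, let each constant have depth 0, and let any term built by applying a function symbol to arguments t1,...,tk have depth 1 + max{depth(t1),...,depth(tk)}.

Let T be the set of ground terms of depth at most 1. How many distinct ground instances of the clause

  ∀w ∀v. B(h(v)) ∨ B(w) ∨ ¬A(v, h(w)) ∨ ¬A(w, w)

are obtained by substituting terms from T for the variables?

100

Ground terms of depth ≤ 1:
  Let N_k count ground terms of depth at most k. Each non-constant term of depth ≤ k is some function symbol applied to depth-≤(k−1) arguments, giving N_k = 5 + N_{k-1}.
  N_0 = 5
  N_1 = 5 + 5 = 10
  Explicitly: b, c, e, d, a, h(b), h(c), h(e), h(d), h(a).
So there are 10 ground terms available for substitution.
Each of w, v ranges independently over the available ground terms, and distinct assignments produce distinct instances.
Number of ground instances = 10^2 = 100.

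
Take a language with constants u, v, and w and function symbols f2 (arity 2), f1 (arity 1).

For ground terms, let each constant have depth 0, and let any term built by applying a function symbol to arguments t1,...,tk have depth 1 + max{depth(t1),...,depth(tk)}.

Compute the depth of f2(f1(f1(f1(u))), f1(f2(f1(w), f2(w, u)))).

4

depth(f1(u)) = 1 + depth(u) = 1 + 0 = 1
depth(f1(f1(u))) = 1 + depth(f1(u)) = 1 + 1 = 2
depth(f1(f1(f1(u)))) = 1 + depth(f1(f1(u))) = 1 + 2 = 3
depth(f1(w)) = 1 + depth(w) = 1 + 0 = 1
depth(f2(w, u)) = 1 + max(0, 0) = 1
depth(f2(f1(w), f2(w, u))) = 1 + max(1, 1) = 2
depth(f1(f2(f1(w), f2(w, u)))) = 1 + depth(f2(f1(w), f2(w, u))) = 1 + 2 = 3
depth(f2(f1(f1(f1(u))), f1(f2(f1(w), f2(w, u))))) = 1 + max(3, 3) = 4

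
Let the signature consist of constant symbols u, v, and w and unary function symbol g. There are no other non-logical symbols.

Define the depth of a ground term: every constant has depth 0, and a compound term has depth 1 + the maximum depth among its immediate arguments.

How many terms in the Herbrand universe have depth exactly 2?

3

If N_k denotes the number of depth-≤k ground terms, the 3 constants give N_0 = 3, and each function symbol of arity r contributes N_{k-1}^r new terms at level k: N_k = 3 + N_{k-1}.
N_0 = 3
N_1 = 3 + 3 = 6
N_2 = 3 + 6 = 9
Terms of depth exactly 2: N_2 − N_1 = 9 − 6 = 3.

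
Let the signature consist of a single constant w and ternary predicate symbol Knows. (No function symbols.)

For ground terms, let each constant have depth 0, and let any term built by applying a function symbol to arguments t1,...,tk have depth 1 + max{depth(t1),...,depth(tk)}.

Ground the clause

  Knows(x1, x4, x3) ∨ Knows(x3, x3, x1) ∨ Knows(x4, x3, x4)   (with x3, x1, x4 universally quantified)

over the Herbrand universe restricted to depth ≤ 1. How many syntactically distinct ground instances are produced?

1

Ground terms of depth ≤ 1:
  With no function symbols every ground term is a constant, so there is exactly 1 ground term at every depth bound.
  N_0 = 1
  N_1 = 1
  Explicitly: w.
So there is exactly 1 ground term available for substitution.
The body mentions every one of the 3 quantified variables; since ground terms form a free algebra, no two substitutions collapse to the same formula.
Number of ground instances = 1^3 = 1.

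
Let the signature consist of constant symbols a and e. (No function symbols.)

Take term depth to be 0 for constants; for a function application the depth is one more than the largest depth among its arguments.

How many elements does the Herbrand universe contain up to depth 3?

2

With no function symbols every ground term is a constant, so there are exactly 2 ground terms at every depth bound.
N_0 = 2
N_1 = 2
N_2 = 2
N_3 = 2
Explicitly: a, e.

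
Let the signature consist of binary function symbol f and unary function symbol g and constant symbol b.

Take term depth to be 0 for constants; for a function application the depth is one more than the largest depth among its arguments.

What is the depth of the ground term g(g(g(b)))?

depth(g(b)) = 1 + depth(b) = 1 + 0 = 1
depth(g(g(b))) = 1 + depth(g(b)) = 1 + 1 = 2
depth(g(g(g(b)))) = 1 + depth(g(g(b))) = 1 + 2 = 3

3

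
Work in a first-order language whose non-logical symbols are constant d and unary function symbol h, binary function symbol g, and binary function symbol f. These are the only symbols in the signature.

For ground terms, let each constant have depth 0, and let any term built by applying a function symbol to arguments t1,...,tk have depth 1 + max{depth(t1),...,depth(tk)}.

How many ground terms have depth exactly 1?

Let N_k = |{terms of depth ≤ k}|. Then N_0 = 1 and N_k = 1 + N_{k-1} + N_{k-1}^2 + N_{k-1}^2 for k ≥ 1 (one summand per function symbol, arity giving the exponent).
N_0 = 1
N_1 = 1 + 1 + 1^2 + 1^2 = 4
Terms of depth exactly 1: N_1 − N_0 = 4 − 1 = 3.

3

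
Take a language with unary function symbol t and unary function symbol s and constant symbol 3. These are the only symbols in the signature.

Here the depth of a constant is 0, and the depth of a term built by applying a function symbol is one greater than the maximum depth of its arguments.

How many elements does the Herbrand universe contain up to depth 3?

15

Let N_k count ground terms of depth at most k. Each non-constant term of depth ≤ k is some function symbol applied to depth-≤(k−1) arguments, giving N_k = 1 + N_{k-1} + N_{k-1}.
N_0 = 1
N_1 = 1 + 1 + 1 = 3
N_2 = 1 + 3 + 3 = 7
N_3 = 1 + 7 + 7 = 15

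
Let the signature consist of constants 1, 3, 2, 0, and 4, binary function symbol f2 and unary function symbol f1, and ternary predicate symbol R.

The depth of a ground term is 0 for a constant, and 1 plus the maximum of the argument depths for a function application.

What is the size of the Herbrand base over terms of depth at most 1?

42875

First count ground terms of depth ≤ 1.
Count level by level. With function symbols f2/2, f1/1, the terms of depth ≤ k are the 5 constants together with each function applied to depth-≤(k−1) tuples, so N_k = 5 + N_{k-1}^2 + N_{k-1}.
N_0 = 5
N_1 = 5 + 5^2 + 5 = 35
So |H| = 35.
A ground atom is a predicate applied to a tuple of terms from H, so the count is the sum over predicates of |H|^arity:
  R: 35^3 = 42875
Total ground atoms: 42875.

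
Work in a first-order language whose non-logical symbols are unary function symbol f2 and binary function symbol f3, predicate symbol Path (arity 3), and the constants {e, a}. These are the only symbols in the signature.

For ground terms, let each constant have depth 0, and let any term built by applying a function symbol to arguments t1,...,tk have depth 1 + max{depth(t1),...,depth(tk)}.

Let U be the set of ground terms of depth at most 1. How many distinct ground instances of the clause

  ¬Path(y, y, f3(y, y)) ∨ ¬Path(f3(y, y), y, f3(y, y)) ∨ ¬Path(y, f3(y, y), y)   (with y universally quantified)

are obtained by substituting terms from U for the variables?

Ground terms of depth ≤ 1:
  Let N_k count ground terms of depth at most k. Each non-constant term of depth ≤ k is some function symbol applied to depth-≤(k−1) arguments, giving N_k = 2 + N_{k-1} + N_{k-1}^2.
  N_0 = 2
  N_1 = 2 + 2 + 2^2 = 8
  Explicitly: e, a, f2(e), f2(a), f3(e, e), f3(e, a), f3(a, e), f3(a, a).
So there are 8 ground terms available for substitution.
The clause has 1 distinct variable (y), which appears in the body. In the free term algebra distinct substitutions yield syntactically distinct ground instances.
Number of ground instances = 8.

8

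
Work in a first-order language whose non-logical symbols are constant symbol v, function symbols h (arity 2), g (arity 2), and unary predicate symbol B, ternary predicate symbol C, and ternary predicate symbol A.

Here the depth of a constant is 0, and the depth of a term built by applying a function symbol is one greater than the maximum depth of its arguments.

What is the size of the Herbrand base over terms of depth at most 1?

57

First count ground terms of depth ≤ 1.
Write N_k for the number of ground terms of depth ≤ k. A term of depth ≤ k is either a constant or a function symbol applied to arguments of depth ≤ k−1, so N_k = 1 + N_{k-1}^2 + N_{k-1}^2.
N_0 = 1
N_1 = 1 + 1^2 + 1^2 = 3
Explicitly: v, h(v, v), g(v, v).
So |H| = 3.
A ground atom is a predicate applied to a tuple of terms from H, so the count is the sum over predicates of |H|^arity:
  B: 3;  C: 3^3 = 27;  A: 3^3 = 27
Total ground atoms: 3 + 27 + 27 = 57.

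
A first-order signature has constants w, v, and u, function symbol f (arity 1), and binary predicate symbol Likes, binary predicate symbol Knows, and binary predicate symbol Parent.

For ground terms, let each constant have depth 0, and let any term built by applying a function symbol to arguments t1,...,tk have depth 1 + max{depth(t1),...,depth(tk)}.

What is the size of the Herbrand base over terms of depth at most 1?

First count ground terms of depth ≤ 1.
Write N_k for the number of ground terms of depth ≤ k. A term of depth ≤ k is either a constant or a function symbol applied to arguments of depth ≤ k−1, so N_k = 3 + N_{k-1}.
N_0 = 3
N_1 = 3 + 3 = 6
So |H| = 6.
Ground atoms are formed by filling each argument slot of a predicate with a term from H, so an r-ary predicate gives |H|^r atoms:
  Likes: 6^2 = 36;  Knows: 6^2 = 36;  Parent: 6^2 = 36
Total ground atoms: 36 + 36 + 36 = 108.

108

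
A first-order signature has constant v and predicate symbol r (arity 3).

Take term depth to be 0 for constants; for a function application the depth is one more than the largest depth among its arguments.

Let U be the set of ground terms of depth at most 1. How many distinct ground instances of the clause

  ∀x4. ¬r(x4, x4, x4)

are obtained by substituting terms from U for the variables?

Ground terms of depth ≤ 1:
  With no function symbols every ground term is a constant, so there is exactly 1 ground term at every depth bound.
  N_0 = 1
  N_1 = 1
  Explicitly: v.
So there is exactly 1 ground term available for substitution.
The variable x4 ranges independently over the available ground terms, and distinct assignments produce distinct instances.
Number of ground instances = 1.

1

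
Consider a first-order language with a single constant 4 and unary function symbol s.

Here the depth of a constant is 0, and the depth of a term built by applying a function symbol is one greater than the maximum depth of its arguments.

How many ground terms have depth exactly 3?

1

Write N_k for the number of ground terms of depth ≤ k. A term of depth ≤ k is either a constant or a function symbol applied to arguments of depth ≤ k−1, so N_k = 1 + N_{k-1}.
N_0 = 1
N_1 = 1 + 1 = 2
N_2 = 1 + 2 = 3
N_3 = 1 + 3 = 4
Terms of depth exactly 3: N_3 − N_2 = 4 − 3 = 1.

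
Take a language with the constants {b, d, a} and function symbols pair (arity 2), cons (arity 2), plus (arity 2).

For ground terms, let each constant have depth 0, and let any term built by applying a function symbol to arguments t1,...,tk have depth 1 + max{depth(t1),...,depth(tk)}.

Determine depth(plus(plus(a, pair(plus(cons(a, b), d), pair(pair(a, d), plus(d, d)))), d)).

5

depth(cons(a, b)) = 1 + max(0, 0) = 1
depth(plus(cons(a, b), d)) = 1 + max(1, 0) = 2
depth(pair(a, d)) = 1 + max(0, 0) = 1
depth(plus(d, d)) = 1 + max(0, 0) = 1
depth(pair(pair(a, d), plus(d, d))) = 1 + max(1, 1) = 2
depth(pair(plus(cons(a, b), d), pair(pair(a, d), plus(d, d)))) = 1 + max(2, 2) = 3
depth(plus(a, pair(plus(cons(a, b), d), pair(pair(a, d), plus(d, d))))) = 1 + max(0, 3) = 4
depth(plus(plus(a, pair(plus(cons(a, b), d), pair(pair(a, d), plus(d, d)))), d)) = 1 + max(4, 0) = 5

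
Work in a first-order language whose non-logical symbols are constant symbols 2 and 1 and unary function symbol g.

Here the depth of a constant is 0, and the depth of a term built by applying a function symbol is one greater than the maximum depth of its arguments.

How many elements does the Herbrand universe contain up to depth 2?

6

If N_k denotes the number of depth-≤k ground terms, the 2 constants give N_0 = 2, and each function symbol of arity r contributes N_{k-1}^r new terms at level k: N_k = 2 + N_{k-1}.
N_0 = 2
N_1 = 2 + 2 = 4
N_2 = 2 + 4 = 6
Explicitly: 2, 1, g(2), g(1), g(g(2)), g(g(1)).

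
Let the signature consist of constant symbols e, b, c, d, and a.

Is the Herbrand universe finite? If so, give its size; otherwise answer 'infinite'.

There are no function symbols, so every ground term is one of the 5 constants.
The Herbrand universe is {e, b, c, d, a}, which is finite with 5 elements.

5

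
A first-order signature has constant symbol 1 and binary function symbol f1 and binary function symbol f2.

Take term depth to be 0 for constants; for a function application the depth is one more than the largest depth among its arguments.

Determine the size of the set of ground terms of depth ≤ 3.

Let N_k count ground terms of depth at most k. Each non-constant term of depth ≤ k is some function symbol applied to depth-≤(k−1) arguments, giving N_k = 1 + N_{k-1}^2 + N_{k-1}^2.
N_0 = 1
N_1 = 1 + 1^2 + 1^2 = 3
N_2 = 1 + 3^2 + 3^2 = 19
N_3 = 1 + 19^2 + 19^2 = 723

723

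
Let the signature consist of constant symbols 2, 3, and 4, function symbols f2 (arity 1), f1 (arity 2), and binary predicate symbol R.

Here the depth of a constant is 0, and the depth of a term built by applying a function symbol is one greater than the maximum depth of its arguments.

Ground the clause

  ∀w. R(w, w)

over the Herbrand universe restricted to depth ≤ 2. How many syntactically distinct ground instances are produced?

243

Ground terms of depth ≤ 2:
  Let N_k = |{terms of depth ≤ k}|. Then N_0 = 3 and N_k = 3 + N_{k-1} + N_{k-1}^2 for k ≥ 1 (one summand per function symbol, arity giving the exponent).
  N_0 = 3
  N_1 = 3 + 3 + 3^2 = 15
  N_2 = 3 + 15 + 15^2 = 243
So there are 243 ground terms available for substitution.
There is 1 variable to instantiate (w),  occurring in at least one literal, so different choices give different ground instances.
Number of ground instances = 243.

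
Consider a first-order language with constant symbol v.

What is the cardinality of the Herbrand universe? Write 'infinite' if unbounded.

There are no function symbols, so the only ground term is the single constant.
The Herbrand universe is {v}, finite with 1 element.

1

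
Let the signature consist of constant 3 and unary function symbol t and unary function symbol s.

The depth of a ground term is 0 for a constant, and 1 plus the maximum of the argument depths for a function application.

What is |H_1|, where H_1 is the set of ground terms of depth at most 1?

Let N_k = |{terms of depth ≤ k}|. Then N_0 = 1 and N_k = 1 + N_{k-1} + N_{k-1} for k ≥ 1 (one summand per function symbol, arity giving the exponent).
N_0 = 1
N_1 = 1 + 1 + 1 = 3
Explicitly: 3, t(3), s(3).

3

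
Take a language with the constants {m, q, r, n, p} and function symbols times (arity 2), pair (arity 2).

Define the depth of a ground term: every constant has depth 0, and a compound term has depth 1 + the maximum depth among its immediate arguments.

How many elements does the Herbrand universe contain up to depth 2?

Write N_k for the number of ground terms of depth ≤ k. A term of depth ≤ k is either a constant or a function symbol applied to arguments of depth ≤ k−1, so N_k = 5 + N_{k-1}^2 + N_{k-1}^2.
N_0 = 5
N_1 = 5 + 5^2 + 5^2 = 55
N_2 = 5 + 55^2 + 55^2 = 6055

6055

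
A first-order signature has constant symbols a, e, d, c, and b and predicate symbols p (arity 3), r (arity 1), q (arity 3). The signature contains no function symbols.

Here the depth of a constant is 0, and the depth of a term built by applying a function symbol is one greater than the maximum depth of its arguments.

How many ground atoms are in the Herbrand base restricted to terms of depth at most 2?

255

First count ground terms of depth ≤ 2.
With no function symbols every ground term is a constant, so there are exactly 5 ground terms at every depth bound.
N_0 = 5
N_1 = 5
N_2 = 5
Explicitly: a, e, d, c, b.
So |H| = 5.
Ground atoms are formed by filling each argument slot of a predicate with a term from H, so an r-ary predicate gives |H|^r atoms:
  p: 5^3 = 125;  r: 5;  q: 5^3 = 125
Total ground atoms: 125 + 5 + 125 = 255.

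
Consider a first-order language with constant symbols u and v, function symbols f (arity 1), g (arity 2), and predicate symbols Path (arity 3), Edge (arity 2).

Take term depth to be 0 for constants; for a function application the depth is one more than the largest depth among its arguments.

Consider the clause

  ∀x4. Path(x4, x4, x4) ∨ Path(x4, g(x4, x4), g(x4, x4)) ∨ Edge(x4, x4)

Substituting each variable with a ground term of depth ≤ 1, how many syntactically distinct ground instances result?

Ground terms of depth ≤ 1:
  Count level by level. With function symbols f/1, g/2, the terms of depth ≤ k are the 2 constants together with each function applied to depth-≤(k−1) tuples, so N_k = 2 + N_{k-1} + N_{k-1}^2.
  N_0 = 2
  N_1 = 2 + 2 + 2^2 = 8
  Explicitly: u, v, f(u), f(v), g(u, u), g(u, v), g(v, u), g(v, v).
So there are 8 ground terms available for substitution.
The body mentions the single quantified variable x4; since ground terms form a free algebra, no two substitutions collapse to the same formula.
Number of ground instances = 8.

8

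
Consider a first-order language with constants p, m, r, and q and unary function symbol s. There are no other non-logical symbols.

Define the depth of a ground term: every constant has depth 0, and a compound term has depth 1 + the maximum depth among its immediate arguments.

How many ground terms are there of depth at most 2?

12

Count level by level. With function symbols s/1, the terms of depth ≤ k are the 4 constants together with each function applied to depth-≤(k−1) tuples, so N_k = 4 + N_{k-1}.
N_0 = 4
N_1 = 4 + 4 = 8
N_2 = 4 + 8 = 12
Explicitly: p, m, r, q, s(p), s(m), s(r), s(q), s(s(p)), s(s(m)), s(s(r)), s(s(q)).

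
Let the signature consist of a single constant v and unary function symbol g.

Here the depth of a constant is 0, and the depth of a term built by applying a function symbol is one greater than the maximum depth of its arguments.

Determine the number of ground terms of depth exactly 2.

If N_k denotes the number of depth-≤k ground terms, the 1 constant gives N_0 = 1, and each function symbol of arity r contributes N_{k-1}^r new terms at level k: N_k = 1 + N_{k-1}.
N_0 = 1
N_1 = 1 + 1 = 2
N_2 = 1 + 2 = 3
Terms of depth exactly 2: N_2 − N_1 = 3 − 2 = 1.

1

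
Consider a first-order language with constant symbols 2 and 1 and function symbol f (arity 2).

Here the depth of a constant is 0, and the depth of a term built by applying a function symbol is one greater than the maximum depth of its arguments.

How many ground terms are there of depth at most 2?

Let N_k count ground terms of depth at most k. Each non-constant term of depth ≤ k is some function symbol applied to depth-≤(k−1) arguments, giving N_k = 2 + N_{k-1}^2.
N_0 = 2
N_1 = 2 + 2^2 = 6
N_2 = 2 + 6^2 = 38

38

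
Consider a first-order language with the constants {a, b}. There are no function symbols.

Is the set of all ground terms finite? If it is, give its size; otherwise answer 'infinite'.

There are no function symbols, so every ground term is one of the 2 constants.
The Herbrand universe is {a, b}, which is finite with 2 elements.

2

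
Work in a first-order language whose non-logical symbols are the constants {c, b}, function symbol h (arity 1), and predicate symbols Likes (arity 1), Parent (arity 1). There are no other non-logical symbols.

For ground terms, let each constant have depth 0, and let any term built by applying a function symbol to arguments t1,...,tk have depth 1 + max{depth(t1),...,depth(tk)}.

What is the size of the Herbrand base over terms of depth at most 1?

8

First count ground terms of depth ≤ 1.
Let N_k = |{terms of depth ≤ k}|. Then N_0 = 2 and N_k = 2 + N_{k-1} for k ≥ 1 (one summand per function symbol, arity giving the exponent).
N_0 = 2
N_1 = 2 + 2 = 4
So |H| = 4.
Ground atoms are formed by filling each argument slot of a predicate with a term from H, so an r-ary predicate gives |H|^r atoms:
  Likes: 4;  Parent: 4
Total ground atoms: 4 + 4 = 8.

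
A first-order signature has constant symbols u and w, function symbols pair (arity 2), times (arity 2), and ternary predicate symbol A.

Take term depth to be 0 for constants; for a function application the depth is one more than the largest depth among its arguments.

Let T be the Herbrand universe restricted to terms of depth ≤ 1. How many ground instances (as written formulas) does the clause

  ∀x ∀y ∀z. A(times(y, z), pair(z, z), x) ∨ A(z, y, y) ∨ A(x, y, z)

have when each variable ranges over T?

1000

Ground terms of depth ≤ 1:
  Let N_k = |{terms of depth ≤ k}|. Then N_0 = 2 and N_k = 2 + N_{k-1}^2 + N_{k-1}^2 for k ≥ 1 (one summand per function symbol, arity giving the exponent).
  N_0 = 2
  N_1 = 2 + 2^2 + 2^2 = 10
  Explicitly: u, w, pair(u, u), pair(u, w), pair(w, u), pair(w, w), times(u, u), times(u, w), times(w, u), times(w, w).
So there are 10 ground terms available for substitution.
There are 3 variables to instantiate (x, y, z), each occurring in at least one literal, so different choices give different ground instances.
Number of ground instances = 10^3 = 1000.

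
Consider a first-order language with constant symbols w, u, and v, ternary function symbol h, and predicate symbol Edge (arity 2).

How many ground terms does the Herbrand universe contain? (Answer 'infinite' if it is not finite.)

The signature has at least one function symbol (h, arity 3) and at least one constant (w).
Iterating h gives infinitely many distinct ground terms: w, h(w, w, w), h(h(w, w, w), h(w, w, w), h(w, w, w)), ...
So the Herbrand universe is infinite.

infinite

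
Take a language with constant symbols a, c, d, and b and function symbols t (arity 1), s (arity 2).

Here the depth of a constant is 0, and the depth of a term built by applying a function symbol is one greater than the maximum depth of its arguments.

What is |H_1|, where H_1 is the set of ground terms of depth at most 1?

Count level by level. With function symbols t/1, s/2, the terms of depth ≤ k are the 4 constants together with each function applied to depth-≤(k−1) tuples, so N_k = 4 + N_{k-1} + N_{k-1}^2.
N_0 = 4
N_1 = 4 + 4 + 4^2 = 24

24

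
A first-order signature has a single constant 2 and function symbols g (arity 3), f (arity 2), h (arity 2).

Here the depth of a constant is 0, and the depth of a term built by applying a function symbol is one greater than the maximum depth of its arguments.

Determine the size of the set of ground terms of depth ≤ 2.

97

Let N_k count ground terms of depth at most k. Each non-constant term of depth ≤ k is some function symbol applied to depth-≤(k−1) arguments, giving N_k = 1 + N_{k-1}^3 + N_{k-1}^2 + N_{k-1}^2.
N_0 = 1
N_1 = 1 + 1^3 + 1^2 + 1^2 = 4
N_2 = 1 + 4^3 + 4^2 + 4^2 = 97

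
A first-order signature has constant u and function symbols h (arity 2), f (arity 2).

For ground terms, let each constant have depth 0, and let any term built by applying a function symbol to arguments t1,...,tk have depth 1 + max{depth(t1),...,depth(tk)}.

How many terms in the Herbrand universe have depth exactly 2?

16

Write N_k for the number of ground terms of depth ≤ k. A term of depth ≤ k is either a constant or a function symbol applied to arguments of depth ≤ k−1, so N_k = 1 + N_{k-1}^2 + N_{k-1}^2.
N_0 = 1
N_1 = 1 + 1^2 + 1^2 = 3
N_2 = 1 + 3^2 + 3^2 = 19
Terms of depth exactly 2: N_2 − N_1 = 19 − 3 = 16.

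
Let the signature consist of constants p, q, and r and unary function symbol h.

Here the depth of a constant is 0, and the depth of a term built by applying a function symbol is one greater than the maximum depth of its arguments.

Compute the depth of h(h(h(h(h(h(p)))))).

6

depth(h(p)) = 1 + depth(p) = 1 + 0 = 1
depth(h(h(p))) = 1 + depth(h(p)) = 1 + 1 = 2
depth(h(h(h(p)))) = 1 + depth(h(h(p))) = 1 + 2 = 3
depth(h(h(h(h(p))))) = 1 + depth(h(h(h(p)))) = 1 + 3 = 4
depth(h(h(h(h(h(p)))))) = 1 + depth(h(h(h(h(p))))) = 1 + 4 = 5
depth(h(h(h(h(h(h(p))))))) = 1 + depth(h(h(h(h(h(p)))))) = 1 + 5 = 6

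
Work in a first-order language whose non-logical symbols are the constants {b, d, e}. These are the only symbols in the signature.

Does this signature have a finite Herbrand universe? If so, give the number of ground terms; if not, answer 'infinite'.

3

There are no function symbols, so every ground term is one of the 3 constants.
The Herbrand universe is {b, d, e}, which is finite with 3 elements.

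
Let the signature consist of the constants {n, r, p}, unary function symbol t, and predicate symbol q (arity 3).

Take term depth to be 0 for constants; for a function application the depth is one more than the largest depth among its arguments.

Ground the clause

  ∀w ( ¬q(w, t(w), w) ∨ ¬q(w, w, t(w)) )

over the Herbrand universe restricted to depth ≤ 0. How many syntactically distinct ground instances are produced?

3

Ground terms of depth ≤ 0:
  Count level by level. With function symbols t/1, the terms of depth ≤ k are the 3 constants together with each function applied to depth-≤(k−1) tuples, so N_k = 3 + N_{k-1}.
  N_0 = 3
  Explicitly: n, r, p.
So there are 3 ground terms available for substitution.
The clause has 1 distinct variable (w), which appears in the body. In the free term algebra distinct substitutions yield syntactically distinct ground instances.
Number of ground instances = 3.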